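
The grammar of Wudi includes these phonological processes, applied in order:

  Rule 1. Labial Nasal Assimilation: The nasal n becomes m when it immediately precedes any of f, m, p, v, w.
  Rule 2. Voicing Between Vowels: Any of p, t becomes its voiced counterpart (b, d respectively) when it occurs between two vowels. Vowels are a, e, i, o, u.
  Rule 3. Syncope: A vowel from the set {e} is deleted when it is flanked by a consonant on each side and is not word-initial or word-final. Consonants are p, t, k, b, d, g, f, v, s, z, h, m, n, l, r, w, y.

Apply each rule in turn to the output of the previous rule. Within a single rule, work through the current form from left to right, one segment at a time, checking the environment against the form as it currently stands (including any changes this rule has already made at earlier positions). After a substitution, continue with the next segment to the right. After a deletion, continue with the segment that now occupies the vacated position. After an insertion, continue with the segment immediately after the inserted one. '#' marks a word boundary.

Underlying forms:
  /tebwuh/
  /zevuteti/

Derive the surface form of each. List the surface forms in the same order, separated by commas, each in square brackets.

[tbwuh], [zvuddi]

/tebwuh/:
  Rule 1 Labial Nasal Assimilation: no change — [tebwuh]
  Rule 2 Voicing Between Vowels: no change — [tebwuh]
  Rule 3 Syncope: [tebwuh] → [tbwuh]
/zevuteti/:
  Rule 1 Labial Nasal Assimilation: no change — [zevuteti]
  Rule 2 Voicing Between Vowels: [zevuteti] → [zevudedi]
  Rule 3 Syncope: [zevudedi] → [zvuddi]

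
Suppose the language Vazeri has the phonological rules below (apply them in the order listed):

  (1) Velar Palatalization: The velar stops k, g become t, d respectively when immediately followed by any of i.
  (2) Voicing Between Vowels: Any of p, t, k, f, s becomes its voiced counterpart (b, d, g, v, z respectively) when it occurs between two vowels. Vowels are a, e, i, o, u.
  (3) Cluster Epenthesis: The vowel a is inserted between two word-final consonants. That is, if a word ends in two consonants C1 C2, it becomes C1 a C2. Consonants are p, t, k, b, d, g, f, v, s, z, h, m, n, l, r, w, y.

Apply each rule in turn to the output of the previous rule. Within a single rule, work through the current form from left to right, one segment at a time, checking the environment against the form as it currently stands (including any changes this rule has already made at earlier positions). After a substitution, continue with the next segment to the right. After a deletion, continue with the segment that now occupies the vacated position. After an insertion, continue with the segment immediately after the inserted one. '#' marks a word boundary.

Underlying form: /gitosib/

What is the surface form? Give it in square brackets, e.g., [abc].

[didozib]

(1) Velar Palatalization: [gitosib] → [ditosib]
(2) Voicing Between Vowels: [ditosib] → [didozib]
(3) Cluster Epenthesis: no change — [didozib]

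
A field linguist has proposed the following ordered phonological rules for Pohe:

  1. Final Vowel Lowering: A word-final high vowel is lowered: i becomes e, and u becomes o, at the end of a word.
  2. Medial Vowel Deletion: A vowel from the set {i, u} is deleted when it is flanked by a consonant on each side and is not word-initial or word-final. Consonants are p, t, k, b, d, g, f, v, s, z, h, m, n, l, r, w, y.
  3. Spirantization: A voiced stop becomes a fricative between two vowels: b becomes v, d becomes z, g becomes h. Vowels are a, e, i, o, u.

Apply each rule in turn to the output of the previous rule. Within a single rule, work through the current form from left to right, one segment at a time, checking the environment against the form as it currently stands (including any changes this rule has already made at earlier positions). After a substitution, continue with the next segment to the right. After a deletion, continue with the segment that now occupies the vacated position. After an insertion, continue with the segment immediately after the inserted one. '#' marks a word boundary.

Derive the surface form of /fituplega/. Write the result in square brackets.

[ftpleha]

1 Final Vowel Lowering: no change — [fituplega]
2 Medial Vowel Deletion: [fituplega] → [ftplega]
3 Spirantization: [ftplega] → [ftpleha]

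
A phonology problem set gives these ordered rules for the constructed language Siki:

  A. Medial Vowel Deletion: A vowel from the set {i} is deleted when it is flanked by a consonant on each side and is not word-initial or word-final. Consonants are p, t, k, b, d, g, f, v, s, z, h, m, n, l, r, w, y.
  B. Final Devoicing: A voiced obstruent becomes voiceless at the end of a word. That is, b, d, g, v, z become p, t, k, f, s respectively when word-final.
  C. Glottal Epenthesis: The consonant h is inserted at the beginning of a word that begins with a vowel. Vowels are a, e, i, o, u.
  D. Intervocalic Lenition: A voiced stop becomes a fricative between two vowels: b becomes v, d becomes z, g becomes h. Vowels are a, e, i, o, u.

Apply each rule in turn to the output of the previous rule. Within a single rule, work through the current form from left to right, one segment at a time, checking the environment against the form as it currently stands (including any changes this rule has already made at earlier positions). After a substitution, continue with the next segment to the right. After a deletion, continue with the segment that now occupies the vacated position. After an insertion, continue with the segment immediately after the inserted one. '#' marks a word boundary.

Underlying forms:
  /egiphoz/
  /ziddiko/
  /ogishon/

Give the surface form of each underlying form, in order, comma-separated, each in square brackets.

[hegphos], [zddko], [hogshon]

/egiphoz/:
  A Medial Vowel Deletion: [egiphoz] → [egphoz]
  B Final Devoicing: [egphoz] → [egphos]
  C Glottal Epenthesis: [egphos] → [hegphos]
  D Intervocalic Lenition: no change — [hegphos]
/ziddiko/:
  A Medial Vowel Deletion: [ziddiko] → [zddko]
  B Final Devoicing: no change — [zddko]
  C Glottal Epenthesis: no change — [zddko]
  D Intervocalic Lenition: no change — [zddko]
/ogishon/:
  A Medial Vowel Deletion: [ogishon] → [ogshon]
  B Final Devoicing: no change — [ogshon]
  C Glottal Epenthesis: [ogshon] → [hogshon]
  D Intervocalic Lenition: no change — [hogshon]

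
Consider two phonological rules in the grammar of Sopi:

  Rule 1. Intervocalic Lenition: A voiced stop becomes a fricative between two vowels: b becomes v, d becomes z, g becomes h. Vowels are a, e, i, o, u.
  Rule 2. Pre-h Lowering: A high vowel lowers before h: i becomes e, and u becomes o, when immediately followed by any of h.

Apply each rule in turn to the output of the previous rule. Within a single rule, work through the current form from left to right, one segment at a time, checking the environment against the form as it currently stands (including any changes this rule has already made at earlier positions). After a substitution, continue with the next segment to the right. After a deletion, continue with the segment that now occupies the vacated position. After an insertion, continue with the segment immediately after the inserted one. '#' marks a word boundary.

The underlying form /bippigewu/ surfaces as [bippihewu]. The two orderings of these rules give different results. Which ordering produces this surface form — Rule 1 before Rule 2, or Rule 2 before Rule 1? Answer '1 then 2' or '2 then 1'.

Order 1 then 2:
  1 Intervocalic Lenition: [bippigewu] → [bippihewu]
  2 Pre-h Lowering: [bippihewu] → [bippehewu]
  result: [bippehewu]
Order 2 then 1:
  2 Pre-h Lowering: no change — [bippigewu]
  1 Intervocalic Lenition: [bippigewu] → [bippihewu]
  result: [bippihewu]

2 then 1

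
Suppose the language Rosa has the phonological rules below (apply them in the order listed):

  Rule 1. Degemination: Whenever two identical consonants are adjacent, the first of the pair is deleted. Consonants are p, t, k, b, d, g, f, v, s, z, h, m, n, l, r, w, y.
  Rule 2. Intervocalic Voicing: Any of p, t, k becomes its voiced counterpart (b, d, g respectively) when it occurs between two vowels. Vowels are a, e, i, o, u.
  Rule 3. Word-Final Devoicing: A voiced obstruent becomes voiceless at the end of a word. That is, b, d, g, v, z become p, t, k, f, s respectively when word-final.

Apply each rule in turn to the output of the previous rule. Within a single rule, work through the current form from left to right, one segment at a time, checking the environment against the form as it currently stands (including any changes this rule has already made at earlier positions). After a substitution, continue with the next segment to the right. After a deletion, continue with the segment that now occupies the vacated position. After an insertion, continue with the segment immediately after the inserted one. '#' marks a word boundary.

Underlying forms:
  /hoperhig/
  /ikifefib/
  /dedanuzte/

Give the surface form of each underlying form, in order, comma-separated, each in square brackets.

[hoberhik], [igifefip], [dedanuzte]

/hoperhig/:
  Rule 1 Degemination: no change — [hoperhig]
  Rule 2 Intervocalic Voicing: [hoperhig] → [hoberhig]
  Rule 3 Word-Final Devoicing: [hoberhig] → [hoberhik]
/ikifefib/:
  Rule 1 Degemination: no change — [ikifefib]
  Rule 2 Intervocalic Voicing: [ikifefib] → [igifefib]
  Rule 3 Word-Final Devoicing: [igifefib] → [igifefip]
/dedanuzte/:
  Rule 1 Degemination: no change — [dedanuzte]
  Rule 2 Intervocalic Voicing: no change — [dedanuzte]
  Rule 3 Word-Final Devoicing: no change — [dedanuzte]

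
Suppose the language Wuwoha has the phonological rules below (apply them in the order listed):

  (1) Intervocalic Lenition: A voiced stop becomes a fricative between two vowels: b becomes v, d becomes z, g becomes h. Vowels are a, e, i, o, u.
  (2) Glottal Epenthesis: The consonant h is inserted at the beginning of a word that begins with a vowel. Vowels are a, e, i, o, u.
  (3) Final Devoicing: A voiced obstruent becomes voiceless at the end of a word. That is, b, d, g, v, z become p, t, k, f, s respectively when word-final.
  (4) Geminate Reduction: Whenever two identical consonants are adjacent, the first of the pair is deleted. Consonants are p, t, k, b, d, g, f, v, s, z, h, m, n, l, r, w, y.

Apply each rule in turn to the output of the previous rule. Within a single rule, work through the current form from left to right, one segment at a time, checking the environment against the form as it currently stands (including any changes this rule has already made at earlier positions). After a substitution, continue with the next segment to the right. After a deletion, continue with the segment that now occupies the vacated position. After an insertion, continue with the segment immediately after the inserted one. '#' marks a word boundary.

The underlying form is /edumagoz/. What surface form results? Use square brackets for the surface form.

(1) Intervocalic Lenition: [edumagoz] → [ezumahoz]
(2) Glottal Epenthesis: [ezumahoz] → [hezumahoz]
(3) Final Devoicing: [hezumahoz] → [hezumahos]
(4) Geminate Reduction: no change — [hezumahos]

[hezumahos]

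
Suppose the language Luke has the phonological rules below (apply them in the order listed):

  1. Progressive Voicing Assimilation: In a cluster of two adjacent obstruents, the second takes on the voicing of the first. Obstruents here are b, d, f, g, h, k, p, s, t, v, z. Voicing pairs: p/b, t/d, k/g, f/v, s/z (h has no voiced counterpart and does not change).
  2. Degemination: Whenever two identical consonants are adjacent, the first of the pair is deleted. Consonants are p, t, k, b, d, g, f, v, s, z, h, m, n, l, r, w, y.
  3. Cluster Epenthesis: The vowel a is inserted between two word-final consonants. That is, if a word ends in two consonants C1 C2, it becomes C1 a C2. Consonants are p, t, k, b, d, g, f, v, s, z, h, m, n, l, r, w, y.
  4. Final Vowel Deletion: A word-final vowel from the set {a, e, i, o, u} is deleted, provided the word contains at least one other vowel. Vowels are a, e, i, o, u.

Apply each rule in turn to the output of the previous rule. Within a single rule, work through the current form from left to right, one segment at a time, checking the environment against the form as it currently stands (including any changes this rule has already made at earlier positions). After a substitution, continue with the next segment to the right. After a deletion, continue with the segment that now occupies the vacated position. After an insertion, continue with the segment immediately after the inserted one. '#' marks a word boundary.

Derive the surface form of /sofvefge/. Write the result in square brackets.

1 Progressive Voicing Assimilation: [sofvefge] → [soffefke]
2 Degemination: [soffefke] → [sofefke]
3 Cluster Epenthesis: no change — [sofefke]
4 Final Vowel Deletion: [sofefke] → [sofefk]

[sofefk]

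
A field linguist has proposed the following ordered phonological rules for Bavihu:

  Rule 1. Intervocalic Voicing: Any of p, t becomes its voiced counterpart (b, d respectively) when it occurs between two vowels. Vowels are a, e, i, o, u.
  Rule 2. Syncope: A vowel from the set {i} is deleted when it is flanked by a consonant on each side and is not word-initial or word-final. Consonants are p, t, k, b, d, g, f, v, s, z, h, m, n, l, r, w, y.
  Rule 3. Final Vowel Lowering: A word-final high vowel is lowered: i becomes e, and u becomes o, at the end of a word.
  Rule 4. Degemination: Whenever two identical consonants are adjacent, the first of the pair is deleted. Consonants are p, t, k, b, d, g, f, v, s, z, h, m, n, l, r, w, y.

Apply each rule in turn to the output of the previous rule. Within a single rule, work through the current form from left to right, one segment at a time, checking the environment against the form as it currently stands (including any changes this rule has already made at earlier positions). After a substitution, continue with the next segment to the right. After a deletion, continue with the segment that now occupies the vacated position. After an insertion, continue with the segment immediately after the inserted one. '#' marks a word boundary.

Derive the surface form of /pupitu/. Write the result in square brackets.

[pubdo]

Rule 1 Intervocalic Voicing: [pupitu] → [pubidu]
Rule 2 Syncope: [pubidu] → [pubdu]
Rule 3 Final Vowel Lowering: [pubdu] → [pubdo]
Rule 4 Degemination: no change — [pubdo]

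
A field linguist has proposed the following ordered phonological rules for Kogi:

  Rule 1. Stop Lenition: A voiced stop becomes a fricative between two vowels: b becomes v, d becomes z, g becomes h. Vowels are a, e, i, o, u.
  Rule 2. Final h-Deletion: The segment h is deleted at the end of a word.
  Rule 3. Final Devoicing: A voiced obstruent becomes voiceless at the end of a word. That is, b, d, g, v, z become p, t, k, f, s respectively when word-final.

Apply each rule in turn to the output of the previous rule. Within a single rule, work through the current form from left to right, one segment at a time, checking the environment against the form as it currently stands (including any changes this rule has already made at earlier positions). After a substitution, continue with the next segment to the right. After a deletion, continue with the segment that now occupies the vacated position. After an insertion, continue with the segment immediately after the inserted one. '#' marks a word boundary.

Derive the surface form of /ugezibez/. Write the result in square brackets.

Rule 1 Stop Lenition: [ugezibez] → [uhezivez]
Rule 2 Final h-Deletion: no change — [uhezivez]
Rule 3 Final Devoicing: [uhezivez] → [uhezives]

[uhezives]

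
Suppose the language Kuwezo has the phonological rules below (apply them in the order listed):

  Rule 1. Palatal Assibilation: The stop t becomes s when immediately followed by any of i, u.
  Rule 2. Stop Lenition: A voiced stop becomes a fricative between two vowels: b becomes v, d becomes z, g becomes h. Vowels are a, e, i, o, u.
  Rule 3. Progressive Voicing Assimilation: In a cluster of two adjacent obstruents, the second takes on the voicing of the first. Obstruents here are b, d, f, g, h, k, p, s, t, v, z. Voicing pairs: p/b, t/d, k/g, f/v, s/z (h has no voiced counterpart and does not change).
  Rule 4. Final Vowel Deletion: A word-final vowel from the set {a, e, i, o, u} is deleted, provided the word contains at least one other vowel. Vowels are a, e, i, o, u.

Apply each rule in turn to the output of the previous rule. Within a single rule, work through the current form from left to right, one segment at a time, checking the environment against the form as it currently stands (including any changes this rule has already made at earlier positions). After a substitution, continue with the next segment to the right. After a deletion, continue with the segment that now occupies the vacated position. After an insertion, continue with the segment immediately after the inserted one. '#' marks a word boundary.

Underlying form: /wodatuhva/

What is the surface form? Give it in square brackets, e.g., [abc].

[wozasuhf]

Rule 1 Palatal Assibilation: [wodatuhva] → [wodasuhva]
Rule 2 Stop Lenition: [wodasuhva] → [wozasuhva]
Rule 3 Progressive Voicing Assimilation: [wozasuhva] → [wozasuhfa]
Rule 4 Final Vowel Deletion: [wozasuhfa] → [wozasuhf]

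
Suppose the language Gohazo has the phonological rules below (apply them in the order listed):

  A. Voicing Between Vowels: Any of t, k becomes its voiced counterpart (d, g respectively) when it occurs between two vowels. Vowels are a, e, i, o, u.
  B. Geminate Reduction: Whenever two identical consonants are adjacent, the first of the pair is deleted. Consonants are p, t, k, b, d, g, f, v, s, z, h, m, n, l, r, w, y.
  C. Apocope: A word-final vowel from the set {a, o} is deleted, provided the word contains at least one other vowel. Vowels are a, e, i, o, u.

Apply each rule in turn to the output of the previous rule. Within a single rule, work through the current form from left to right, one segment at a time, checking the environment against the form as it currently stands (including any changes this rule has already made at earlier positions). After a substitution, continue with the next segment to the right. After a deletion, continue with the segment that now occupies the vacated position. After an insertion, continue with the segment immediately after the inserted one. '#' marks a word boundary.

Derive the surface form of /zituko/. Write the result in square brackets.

A Voicing Between Vowels: [zituko] → [zidugo]
B Geminate Reduction: no change — [zidugo]
C Apocope: [zidugo] → [zidug]

[zidug]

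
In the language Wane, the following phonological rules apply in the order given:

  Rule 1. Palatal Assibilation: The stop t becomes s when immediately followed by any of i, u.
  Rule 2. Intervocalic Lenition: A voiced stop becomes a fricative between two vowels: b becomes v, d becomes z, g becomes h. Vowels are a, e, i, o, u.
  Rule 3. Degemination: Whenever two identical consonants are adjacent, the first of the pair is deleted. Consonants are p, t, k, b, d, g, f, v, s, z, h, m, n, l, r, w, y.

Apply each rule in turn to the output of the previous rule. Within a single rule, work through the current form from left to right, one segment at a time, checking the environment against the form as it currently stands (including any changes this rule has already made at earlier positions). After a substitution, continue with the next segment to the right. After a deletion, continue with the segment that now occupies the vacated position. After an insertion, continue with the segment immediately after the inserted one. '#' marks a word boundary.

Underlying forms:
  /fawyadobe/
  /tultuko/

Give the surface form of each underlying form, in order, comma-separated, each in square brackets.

/fawyadobe/:
  Rule 1 Palatal Assibilation: no change — [fawyadobe]
  Rule 2 Intervocalic Lenition: [fawyadobe] → [fawyazove]
  Rule 3 Degemination: no change — [fawyazove]
/tultuko/:
  Rule 1 Palatal Assibilation: [tultuko] → [sulsuko]
  Rule 2 Intervocalic Lenition: no change — [sulsuko]
  Rule 3 Degemination: no change — [sulsuko]

[fawyazove], [sulsuko]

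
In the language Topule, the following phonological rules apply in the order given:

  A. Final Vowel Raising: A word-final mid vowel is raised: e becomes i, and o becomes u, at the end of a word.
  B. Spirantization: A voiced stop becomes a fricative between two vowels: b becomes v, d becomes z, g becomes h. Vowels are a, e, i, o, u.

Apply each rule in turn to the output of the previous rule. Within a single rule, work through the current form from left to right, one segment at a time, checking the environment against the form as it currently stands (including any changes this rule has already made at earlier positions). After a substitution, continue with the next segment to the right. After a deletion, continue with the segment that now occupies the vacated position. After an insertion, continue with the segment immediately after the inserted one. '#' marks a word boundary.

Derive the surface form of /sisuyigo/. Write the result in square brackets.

[sisuyihu]

A Final Vowel Raising: [sisuyigo] → [sisuyigu]
B Spirantization: [sisuyigu] → [sisuyihu]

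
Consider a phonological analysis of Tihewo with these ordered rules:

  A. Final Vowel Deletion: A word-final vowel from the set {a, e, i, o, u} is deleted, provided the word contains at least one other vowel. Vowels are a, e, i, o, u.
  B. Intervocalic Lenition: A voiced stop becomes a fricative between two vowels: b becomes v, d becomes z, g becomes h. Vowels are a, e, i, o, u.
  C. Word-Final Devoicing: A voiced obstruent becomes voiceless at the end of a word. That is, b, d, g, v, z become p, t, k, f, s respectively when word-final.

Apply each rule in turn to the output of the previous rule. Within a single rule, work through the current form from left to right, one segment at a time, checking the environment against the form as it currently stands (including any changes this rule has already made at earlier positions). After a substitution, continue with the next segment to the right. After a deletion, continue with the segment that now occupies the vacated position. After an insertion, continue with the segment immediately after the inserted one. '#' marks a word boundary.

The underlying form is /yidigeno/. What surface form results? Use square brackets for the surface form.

[yizihen]

A Final Vowel Deletion: [yidigeno] → [yidigen]
B Intervocalic Lenition: [yidigen] → [yizihen]
C Word-Final Devoicing: no change — [yizihen]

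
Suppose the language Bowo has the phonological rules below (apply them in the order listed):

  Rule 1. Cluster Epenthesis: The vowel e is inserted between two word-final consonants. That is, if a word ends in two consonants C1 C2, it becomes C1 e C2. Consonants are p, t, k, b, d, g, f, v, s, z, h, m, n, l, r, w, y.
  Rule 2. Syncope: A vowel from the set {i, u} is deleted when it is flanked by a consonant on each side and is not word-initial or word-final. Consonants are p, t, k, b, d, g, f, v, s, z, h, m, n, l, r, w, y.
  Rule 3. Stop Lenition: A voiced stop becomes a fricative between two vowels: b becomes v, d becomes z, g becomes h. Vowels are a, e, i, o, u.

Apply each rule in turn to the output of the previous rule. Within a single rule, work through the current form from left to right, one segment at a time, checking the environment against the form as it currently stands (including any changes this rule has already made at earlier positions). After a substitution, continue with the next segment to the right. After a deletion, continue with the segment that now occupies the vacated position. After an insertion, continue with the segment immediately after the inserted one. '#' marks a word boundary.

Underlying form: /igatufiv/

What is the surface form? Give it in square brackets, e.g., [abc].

Rule 1 Cluster Epenthesis: no change — [igatufiv]
Rule 2 Syncope: [igatufiv] → [igatfv]
Rule 3 Stop Lenition: [igatfv] → [ihatfv]

[ihatfv]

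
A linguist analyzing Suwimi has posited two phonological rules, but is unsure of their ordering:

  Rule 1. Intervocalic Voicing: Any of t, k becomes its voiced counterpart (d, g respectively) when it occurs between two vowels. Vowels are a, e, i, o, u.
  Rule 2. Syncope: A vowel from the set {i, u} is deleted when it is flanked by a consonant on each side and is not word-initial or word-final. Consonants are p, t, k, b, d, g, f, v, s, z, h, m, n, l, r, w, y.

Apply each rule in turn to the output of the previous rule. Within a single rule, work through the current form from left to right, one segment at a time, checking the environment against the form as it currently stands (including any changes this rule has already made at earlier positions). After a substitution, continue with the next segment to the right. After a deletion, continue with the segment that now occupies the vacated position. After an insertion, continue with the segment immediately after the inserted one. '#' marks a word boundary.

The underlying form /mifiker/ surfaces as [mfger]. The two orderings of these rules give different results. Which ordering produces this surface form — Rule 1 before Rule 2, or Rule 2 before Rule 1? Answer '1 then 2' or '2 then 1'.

Order 1 then 2:
  1 Intervocalic Voicing: [mifiker] → [mifiger]
  2 Syncope: [mifiger] → [mfger]
  result: [mfger]
Order 2 then 1:
  2 Syncope: [mifiker] → [mfker]
  1 Intervocalic Voicing: no change — [mfker]
  result: [mfker]

1 then 2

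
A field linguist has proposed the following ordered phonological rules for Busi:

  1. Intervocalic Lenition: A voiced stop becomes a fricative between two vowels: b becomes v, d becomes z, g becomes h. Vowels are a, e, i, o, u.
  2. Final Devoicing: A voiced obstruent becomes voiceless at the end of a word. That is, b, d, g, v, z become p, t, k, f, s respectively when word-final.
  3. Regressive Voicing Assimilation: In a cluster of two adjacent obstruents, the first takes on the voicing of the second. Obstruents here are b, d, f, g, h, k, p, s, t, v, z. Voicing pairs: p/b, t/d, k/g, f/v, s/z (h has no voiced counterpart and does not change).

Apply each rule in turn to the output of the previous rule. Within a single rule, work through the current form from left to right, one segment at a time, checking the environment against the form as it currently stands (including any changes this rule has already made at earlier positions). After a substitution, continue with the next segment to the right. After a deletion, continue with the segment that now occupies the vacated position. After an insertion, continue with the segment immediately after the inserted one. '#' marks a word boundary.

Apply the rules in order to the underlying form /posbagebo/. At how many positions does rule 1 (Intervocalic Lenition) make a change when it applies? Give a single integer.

1 Intervocalic Lenition: [posbagebo] → [posbahevo]
2 Final Devoicing: no change — [posbahevo]
3 Regressive Voicing Assimilation: [posbahevo] → [pozbahevo]
Rule 1 changed 2 position(s).

2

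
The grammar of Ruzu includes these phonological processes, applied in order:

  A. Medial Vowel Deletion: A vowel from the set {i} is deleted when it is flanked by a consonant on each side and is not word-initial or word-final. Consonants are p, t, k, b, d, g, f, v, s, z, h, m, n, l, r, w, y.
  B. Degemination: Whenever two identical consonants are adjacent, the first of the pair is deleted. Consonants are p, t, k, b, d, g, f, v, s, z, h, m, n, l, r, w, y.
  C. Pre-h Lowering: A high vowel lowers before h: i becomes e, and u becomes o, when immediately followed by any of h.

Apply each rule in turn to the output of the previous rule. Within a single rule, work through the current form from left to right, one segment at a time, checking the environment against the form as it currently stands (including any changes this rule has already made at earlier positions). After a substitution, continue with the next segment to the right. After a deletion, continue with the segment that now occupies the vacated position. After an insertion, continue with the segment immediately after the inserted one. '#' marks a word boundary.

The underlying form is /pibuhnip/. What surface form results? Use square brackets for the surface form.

[pbohnp]

A Medial Vowel Deletion: [pibuhnip] → [pbuhnp]
B Degemination: no change — [pbuhnp]
C Pre-h Lowering: [pbuhnp] → [pbohnp]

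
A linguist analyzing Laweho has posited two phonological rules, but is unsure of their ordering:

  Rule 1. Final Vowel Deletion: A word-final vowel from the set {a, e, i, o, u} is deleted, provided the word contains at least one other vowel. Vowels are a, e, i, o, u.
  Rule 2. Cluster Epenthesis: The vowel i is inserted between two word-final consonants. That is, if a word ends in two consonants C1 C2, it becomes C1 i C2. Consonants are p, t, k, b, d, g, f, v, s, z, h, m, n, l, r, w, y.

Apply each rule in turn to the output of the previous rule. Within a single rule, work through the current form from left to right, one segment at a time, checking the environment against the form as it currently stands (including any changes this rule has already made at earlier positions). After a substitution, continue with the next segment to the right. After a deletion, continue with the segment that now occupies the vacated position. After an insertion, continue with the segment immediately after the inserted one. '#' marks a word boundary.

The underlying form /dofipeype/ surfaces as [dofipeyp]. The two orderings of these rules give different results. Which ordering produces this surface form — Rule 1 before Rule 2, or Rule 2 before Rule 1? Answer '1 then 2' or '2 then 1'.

Order 1 then 2:
  1 Final Vowel Deletion: [dofipeype] → [dofipeyp]
  2 Cluster Epenthesis: [dofipeyp] → [dofipeyip]
  result: [dofipeyip]
Order 2 then 1:
  2 Cluster Epenthesis: no change — [dofipeype]
  1 Final Vowel Deletion: [dofipeype] → [dofipeyp]
  result: [dofipeyp]

2 then 1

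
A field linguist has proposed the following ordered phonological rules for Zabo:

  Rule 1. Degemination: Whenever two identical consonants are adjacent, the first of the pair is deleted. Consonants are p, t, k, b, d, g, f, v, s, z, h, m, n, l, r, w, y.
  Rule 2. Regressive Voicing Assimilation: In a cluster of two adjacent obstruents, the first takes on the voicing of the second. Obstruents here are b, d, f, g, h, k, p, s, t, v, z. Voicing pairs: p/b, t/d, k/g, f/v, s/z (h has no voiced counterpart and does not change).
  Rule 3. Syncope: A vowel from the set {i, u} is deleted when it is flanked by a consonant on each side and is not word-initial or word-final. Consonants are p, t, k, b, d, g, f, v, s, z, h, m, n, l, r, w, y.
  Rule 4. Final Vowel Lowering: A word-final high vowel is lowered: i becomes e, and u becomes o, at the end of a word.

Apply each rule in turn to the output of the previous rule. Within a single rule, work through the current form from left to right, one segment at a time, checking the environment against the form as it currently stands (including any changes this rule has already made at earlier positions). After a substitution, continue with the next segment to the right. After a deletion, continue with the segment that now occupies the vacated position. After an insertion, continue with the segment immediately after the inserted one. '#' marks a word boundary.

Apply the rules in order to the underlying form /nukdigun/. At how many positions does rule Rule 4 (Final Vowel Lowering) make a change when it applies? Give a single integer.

Rule 1 Degemination: no change — [nukdigun]
Rule 2 Regressive Voicing Assimilation: [nukdigun] → [nugdigun]
Rule 3 Syncope: [nugdigun] → [ngdgn]
Rule 4 Final Vowel Lowering: no change — [ngdgn]
Rule Rule 4 changed 0 position(s).

0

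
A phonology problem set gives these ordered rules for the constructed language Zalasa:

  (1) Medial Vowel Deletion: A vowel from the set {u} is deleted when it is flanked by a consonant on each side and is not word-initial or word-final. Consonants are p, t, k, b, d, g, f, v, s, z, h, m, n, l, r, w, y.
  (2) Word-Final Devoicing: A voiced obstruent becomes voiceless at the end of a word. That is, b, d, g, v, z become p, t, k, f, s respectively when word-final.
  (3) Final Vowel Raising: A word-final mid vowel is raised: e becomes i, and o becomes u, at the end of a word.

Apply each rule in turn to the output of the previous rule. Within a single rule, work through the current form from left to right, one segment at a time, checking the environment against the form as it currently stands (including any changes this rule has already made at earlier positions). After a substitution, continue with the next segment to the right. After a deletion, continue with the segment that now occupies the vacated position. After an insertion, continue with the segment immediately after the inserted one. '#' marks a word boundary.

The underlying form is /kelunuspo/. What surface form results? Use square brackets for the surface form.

(1) Medial Vowel Deletion: [kelunuspo] → [kelnspo]
(2) Word-Final Devoicing: no change — [kelnspo]
(3) Final Vowel Raising: [kelnspo] → [kelnspu]

[kelnspu]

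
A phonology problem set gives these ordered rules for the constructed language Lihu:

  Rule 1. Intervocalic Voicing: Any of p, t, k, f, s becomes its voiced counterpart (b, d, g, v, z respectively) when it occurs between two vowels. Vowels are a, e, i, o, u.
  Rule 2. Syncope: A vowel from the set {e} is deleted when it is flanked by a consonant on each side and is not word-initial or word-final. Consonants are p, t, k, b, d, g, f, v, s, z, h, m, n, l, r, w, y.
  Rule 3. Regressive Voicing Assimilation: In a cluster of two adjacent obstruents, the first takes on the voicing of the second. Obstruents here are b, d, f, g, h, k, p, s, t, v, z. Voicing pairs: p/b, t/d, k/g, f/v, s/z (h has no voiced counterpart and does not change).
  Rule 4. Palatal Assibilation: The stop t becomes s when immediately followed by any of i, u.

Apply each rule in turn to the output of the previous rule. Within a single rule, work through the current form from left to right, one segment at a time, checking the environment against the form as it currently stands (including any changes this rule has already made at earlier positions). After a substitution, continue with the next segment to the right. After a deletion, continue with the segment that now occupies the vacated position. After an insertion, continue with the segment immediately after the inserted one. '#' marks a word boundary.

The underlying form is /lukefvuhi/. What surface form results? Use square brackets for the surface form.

[lukvvuhi]

Rule 1 Intervocalic Voicing: [lukefvuhi] → [lugefvuhi]
Rule 2 Syncope: [lugefvuhi] → [lugfvuhi]
Rule 3 Regressive Voicing Assimilation: [lugfvuhi] → [lukvvuhi]
Rule 4 Palatal Assibilation: no change — [lukvvuhi]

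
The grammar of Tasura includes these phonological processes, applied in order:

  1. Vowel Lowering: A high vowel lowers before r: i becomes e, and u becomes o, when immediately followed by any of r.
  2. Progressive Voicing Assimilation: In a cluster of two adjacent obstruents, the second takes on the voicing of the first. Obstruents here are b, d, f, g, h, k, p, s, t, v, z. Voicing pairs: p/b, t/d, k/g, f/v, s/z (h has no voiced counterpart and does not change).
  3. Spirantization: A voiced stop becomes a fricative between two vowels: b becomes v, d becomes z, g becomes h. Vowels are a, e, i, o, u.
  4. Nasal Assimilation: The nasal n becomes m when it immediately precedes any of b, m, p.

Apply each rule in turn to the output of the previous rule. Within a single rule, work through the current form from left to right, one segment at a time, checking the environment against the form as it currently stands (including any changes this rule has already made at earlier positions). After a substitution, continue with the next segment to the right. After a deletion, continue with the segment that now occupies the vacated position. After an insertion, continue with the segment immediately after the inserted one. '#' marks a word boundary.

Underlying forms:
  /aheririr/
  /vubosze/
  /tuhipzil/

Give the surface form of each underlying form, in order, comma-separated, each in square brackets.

[ahererer], [vuvosse], [tuhipsil]

/aheririr/:
  1 Vowel Lowering: [aheririr] → [ahererer]
  2 Progressive Voicing Assimilation: no change — [ahererer]
  3 Spirantization: no change — [ahererer]
  4 Nasal Assimilation: no change — [ahererer]
/vubosze/:
  1 Vowel Lowering: no change — [vubosze]
  2 Progressive Voicing Assimilation: [vubosze] → [vubosse]
  3 Spirantization: [vubosse] → [vuvosse]
  4 Nasal Assimilation: no change — [vuvosse]
/tuhipzil/:
  1 Vowel Lowering: no change — [tuhipzil]
  2 Progressive Voicing Assimilation: [tuhipzil] → [tuhipsil]
  3 Spirantization: no change — [tuhipsil]
  4 Nasal Assimilation: no change — [tuhipsil]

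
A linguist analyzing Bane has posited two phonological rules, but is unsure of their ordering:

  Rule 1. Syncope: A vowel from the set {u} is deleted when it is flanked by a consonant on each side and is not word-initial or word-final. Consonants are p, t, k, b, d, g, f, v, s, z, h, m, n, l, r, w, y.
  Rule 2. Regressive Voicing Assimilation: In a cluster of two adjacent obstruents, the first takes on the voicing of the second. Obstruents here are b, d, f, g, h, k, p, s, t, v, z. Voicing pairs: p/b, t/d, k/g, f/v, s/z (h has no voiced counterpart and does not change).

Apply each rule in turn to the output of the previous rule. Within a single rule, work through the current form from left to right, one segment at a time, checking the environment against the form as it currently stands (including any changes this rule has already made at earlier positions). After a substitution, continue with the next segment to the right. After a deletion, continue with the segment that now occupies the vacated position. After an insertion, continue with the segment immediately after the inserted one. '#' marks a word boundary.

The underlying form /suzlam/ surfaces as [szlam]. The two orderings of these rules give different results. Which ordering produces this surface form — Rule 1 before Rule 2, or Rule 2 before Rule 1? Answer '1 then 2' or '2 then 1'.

Order 1 then 2:
  1 Syncope: [suzlam] → [szlam]
  2 Regressive Voicing Assimilation: [szlam] → [zzlam]
  result: [zzlam]
Order 2 then 1:
  2 Regressive Voicing Assimilation: no change — [suzlam]
  1 Syncope: [suzlam] → [szlam]
  result: [szlam]

2 then 1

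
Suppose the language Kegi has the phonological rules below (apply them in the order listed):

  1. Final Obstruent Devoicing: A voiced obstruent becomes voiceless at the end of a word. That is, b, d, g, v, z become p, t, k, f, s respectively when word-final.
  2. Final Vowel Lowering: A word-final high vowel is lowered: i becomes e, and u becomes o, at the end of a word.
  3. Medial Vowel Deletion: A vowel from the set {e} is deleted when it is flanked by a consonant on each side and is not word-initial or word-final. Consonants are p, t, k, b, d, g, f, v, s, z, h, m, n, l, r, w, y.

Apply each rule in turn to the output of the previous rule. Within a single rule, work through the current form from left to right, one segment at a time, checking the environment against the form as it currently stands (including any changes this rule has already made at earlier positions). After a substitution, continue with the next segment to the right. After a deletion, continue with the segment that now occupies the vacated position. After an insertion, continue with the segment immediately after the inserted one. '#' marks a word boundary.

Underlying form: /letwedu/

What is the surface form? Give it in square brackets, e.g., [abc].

1 Final Obstruent Devoicing: no change — [letwedu]
2 Final Vowel Lowering: [letwedu] → [letwedo]
3 Medial Vowel Deletion: [letwedo] → [ltwdo]

[ltwdo]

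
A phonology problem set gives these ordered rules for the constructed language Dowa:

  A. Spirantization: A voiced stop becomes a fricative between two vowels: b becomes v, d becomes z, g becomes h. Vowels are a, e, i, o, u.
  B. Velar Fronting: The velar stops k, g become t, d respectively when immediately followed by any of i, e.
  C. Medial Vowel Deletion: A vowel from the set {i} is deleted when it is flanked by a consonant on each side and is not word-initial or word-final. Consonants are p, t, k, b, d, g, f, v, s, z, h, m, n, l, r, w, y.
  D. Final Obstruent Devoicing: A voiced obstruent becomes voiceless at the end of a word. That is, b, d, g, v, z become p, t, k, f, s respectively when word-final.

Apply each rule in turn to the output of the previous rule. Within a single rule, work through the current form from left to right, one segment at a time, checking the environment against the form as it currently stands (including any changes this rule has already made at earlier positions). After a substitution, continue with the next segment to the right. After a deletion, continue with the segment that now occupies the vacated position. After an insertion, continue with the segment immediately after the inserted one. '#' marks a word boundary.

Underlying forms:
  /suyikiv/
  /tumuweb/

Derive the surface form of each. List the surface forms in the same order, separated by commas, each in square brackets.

[suytf], [tumuwep]

/suyikiv/:
  A Spirantization: no change — [suyikiv]
  B Velar Fronting: [suyikiv] → [suyitiv]
  C Medial Vowel Deletion: [suyitiv] → [suytv]
  D Final Obstruent Devoicing: [suytv] → [suytf]
/tumuweb/:
  A Spirantization: no change — [tumuweb]
  B Velar Fronting: no change — [tumuweb]
  C Medial Vowel Deletion: no change — [tumuweb]
  D Final Obstruent Devoicing: [tumuweb] → [tumuwep]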